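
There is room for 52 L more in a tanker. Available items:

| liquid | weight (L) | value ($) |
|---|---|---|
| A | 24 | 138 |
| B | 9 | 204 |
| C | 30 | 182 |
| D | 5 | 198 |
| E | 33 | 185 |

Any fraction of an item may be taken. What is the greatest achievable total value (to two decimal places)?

630.00

Greedy by value/weight ratio, highest first.
Order: D (198/5=39.60) > B (204/9=22.67) > C (182/30=6.07) > A (138/24=5.75) > E (185/33=5.61)
Fill: take D (5 @ 198) → take B (9 @ 204) → take C (30 @ 182) → take 8/24 of A → 46.00; 52/52 used.
Total value = 630.00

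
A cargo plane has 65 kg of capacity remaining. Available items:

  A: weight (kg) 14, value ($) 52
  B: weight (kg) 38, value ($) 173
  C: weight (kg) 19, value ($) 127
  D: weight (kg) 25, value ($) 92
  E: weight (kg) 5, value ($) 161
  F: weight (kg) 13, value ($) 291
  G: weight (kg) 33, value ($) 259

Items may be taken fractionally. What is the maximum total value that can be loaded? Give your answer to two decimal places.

804.58

Greedy by value/weight ratio, highest first.
Ratios (sorted): E 32.20, F 22.38, G 7.85, C 6.68, B 4.55, A 3.71, D 3.68
take E (5 @ 161); take F (13 @ 291); take G (33 @ 259); take 14/19 of C → 93.58. Capacity used 65/65.
Total value = 804.58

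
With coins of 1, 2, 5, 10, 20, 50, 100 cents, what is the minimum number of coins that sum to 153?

Use the largest denomination that fits, subtract, and repeat.
153 − 1×100→53 − 1×50→3 − 1×2→1 − 1×1→0
Total coins = 1 + 1 + 1 + 1 = 4

4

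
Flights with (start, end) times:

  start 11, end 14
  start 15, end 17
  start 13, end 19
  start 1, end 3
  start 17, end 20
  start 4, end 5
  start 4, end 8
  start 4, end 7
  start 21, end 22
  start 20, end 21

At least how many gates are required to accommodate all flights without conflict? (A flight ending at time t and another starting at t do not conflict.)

3

Count concurrent intervals with a sweep; the peak is the room count.
starts: [1, 4, 4, 4, 11, 13, 15, 17, 20, 21]
ends:   [3, 5, 7, 8, 14, 17, 19, 20, 21, 22]
s1→1 e3→0 s4→1 s4→2 s4→3  — peak 3.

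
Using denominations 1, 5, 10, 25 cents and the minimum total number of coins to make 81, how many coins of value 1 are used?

1

81 = 3×25 + 1×5 + 1×1
Count of 1: 1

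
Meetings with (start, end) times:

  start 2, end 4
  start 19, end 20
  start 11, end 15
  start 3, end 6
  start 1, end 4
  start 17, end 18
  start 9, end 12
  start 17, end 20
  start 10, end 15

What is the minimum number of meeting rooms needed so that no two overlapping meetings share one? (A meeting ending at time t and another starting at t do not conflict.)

starts: [1, 2, 3, 9, 10, 11, 17, 17, 19]
ends:   [4, 4, 6, 12, 15, 15, 18, 20, 20]
s1→1 s2→2 s3→3  — peak 3.

3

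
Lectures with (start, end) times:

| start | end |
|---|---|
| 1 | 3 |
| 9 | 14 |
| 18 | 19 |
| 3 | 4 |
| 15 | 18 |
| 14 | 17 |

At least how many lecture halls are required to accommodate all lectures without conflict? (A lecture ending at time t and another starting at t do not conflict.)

2

The answer is the maximum number of intervals overlapping at any instant.
Events (time:±→running): 1:+→1 3:-→0 3:+→1 4:-→0 9:+→1 14:-→0 14:+→1 15:+→2 … peak 2.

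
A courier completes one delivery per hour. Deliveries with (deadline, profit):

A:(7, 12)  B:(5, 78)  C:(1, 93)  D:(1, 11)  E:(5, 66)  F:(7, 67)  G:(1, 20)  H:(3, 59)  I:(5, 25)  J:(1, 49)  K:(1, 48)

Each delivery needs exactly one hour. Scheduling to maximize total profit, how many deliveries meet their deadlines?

7

Take jobs in profit order; each goes to the latest open slot no later than its deadline.
By profit: C(d1,93), B(d5,78), F(d7,67), E(d5,66), H(d3,59), J(d1,49), K(d1,48), I(d5,25), G(d1,20), A(d7,12), D(d1,11)
C→slot 1; B→slot 5; F→slot 7; E→slot 4; H→slot 3; J skipped; K skipped; I→slot 2; G skipped; A→slot 6; D skipped.
7 of 11 scheduled.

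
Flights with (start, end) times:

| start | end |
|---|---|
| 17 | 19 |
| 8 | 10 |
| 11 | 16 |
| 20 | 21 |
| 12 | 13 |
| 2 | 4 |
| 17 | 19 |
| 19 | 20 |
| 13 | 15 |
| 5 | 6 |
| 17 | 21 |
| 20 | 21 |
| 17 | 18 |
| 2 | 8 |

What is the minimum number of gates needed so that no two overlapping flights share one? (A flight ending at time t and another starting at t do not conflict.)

4

Count concurrent intervals with a sweep; the peak is the room count.
starts: [2, 2, 5, 8, 11, 12, 13, 17, 17, 17, 17, 19, 20, 20]
ends:   [4, 6, 8, 10, 13, 15, 16, 18, 19, 19, 20, 21, 21, 21]
s2→1 s2→2 e4→1 s5→2 e6→1 e8→0 s8→1 e10→0 s11→1 s12→2 e13→1 s13→2 e15→1 e16→0 s17→1 s17→2 s17→3 s17→4  — peak 4.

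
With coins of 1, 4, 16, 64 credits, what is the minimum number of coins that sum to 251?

11

Use the largest denomination that fits, subtract, and repeat.
251 = 3×64 + 3×16 + 2×4 + 3×1
Total coins = 3 + 3 + 2 + 3 = 11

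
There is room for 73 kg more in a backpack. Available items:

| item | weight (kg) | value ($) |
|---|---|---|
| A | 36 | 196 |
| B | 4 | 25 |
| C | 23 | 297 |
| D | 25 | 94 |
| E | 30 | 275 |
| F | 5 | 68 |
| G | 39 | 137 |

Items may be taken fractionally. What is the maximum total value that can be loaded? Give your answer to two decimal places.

Ratios (sorted): F 13.60, C 12.91, E 9.17, B 6.25, A 5.44, D 3.76, G 3.51
take F (5 @ 68); take C (23 @ 297); take E (30 @ 275); take B (4 @ 25); take 11/36 of A → 59.89. Capacity used 73/73.
Total value = 724.89

724.89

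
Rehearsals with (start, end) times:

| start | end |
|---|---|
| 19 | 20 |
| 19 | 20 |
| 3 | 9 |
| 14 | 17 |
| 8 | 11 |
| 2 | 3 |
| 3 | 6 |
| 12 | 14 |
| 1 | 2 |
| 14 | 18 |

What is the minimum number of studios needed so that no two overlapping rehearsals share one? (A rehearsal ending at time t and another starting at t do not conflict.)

2

starts: [1, 2, 3, 3, 8, 12, 14, 14, 19, 19]
ends:   [2, 3, 6, 9, 11, 14, 17, 18, 20, 20]
s1→1 e2→0 s2→1 e3→0 s3→1 s3→2  — peak 2.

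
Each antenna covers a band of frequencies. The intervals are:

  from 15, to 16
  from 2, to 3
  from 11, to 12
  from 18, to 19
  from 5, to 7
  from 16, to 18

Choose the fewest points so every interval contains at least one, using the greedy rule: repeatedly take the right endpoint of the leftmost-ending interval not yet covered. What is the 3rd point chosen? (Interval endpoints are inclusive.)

Process intervals by earliest right end; each time one isn't hit yet, stab at its right endpoint.
Sorted: [2,3] [5,7] [11,12] [15,16] [16,18] [18,19]
{[2,3]} hit by 3; {[5,7]} hit by 7; {[11,12]} hit by 12; {[15,16],[16,18]} hit by 16; {[18,19]} hit by 19.
Points: 3, 7, 12, 16, 19 (5 total).

12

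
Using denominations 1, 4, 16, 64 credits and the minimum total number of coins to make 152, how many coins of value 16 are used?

1

Use the largest denomination that fits, subtract, and repeat.
152 = 2×64 + 1×16 + 2×4
Count of 16: 1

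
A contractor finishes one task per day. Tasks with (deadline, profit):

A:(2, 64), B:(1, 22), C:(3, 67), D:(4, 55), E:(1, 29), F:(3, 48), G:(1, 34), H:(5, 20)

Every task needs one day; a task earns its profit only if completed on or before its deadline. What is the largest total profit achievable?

254

By profit: C(d3,67), A(d2,64), D(d4,55), F(d3,48), G(d1,34), E(d1,29), B(d1,22), H(d5,20)
C→slot 3; A→slot 2; D→slot 4; F→slot 1; G skipped; E skipped; B skipped; H→slot 5.
Profit = 48 + 64 + 67 + 55 + 20 = 254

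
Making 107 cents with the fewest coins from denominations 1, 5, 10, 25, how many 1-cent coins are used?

Use the largest denomination that fits, subtract, and repeat.
107 − 4×25→7 − 1×5→2 − 2×1→0
Count of 1: 2

2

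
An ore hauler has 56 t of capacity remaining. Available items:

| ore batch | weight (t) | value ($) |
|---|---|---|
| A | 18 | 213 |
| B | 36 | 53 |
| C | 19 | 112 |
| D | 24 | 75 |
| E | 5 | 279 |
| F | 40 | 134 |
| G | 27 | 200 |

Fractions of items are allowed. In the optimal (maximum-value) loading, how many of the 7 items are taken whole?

3

Ratios (sorted): E 55.80, A 11.83, G 7.41, C 5.89, F 3.35, D 3.12, B 1.47
take E (5 @ 279); take A (18 @ 213); take G (27 @ 200); take 6/19 of C → 35.37. Capacity used 56/56.
3 item(s) taken whole; one partial (take 6/19 of C).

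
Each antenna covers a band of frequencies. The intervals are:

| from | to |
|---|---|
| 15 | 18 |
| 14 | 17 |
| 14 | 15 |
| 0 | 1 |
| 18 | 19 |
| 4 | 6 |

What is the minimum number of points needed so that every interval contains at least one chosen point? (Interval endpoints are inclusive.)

Process intervals by earliest right end; each time one isn't hit yet, stab at its right endpoint.
Sorted: [0,1] [4,6] [14,15] [14,17] [15,18] [18,19]
{[0,1]} hit by 1; {[4,6]} hit by 6; {[14,15],[14,17],[15,18]} hit by 15; {[18,19]} hit by 19.
Points: 1, 6, 15, 19 (4 total).

4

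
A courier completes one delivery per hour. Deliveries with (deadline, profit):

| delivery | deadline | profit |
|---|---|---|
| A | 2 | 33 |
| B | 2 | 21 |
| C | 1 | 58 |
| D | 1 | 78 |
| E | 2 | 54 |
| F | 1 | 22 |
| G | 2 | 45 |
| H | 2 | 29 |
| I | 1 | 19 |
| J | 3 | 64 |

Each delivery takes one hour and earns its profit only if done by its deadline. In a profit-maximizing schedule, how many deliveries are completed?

3

Take jobs in profit order; each goes to the latest open slot no later than its deadline.
Profit order: D=78 J=64 C=58 E=54 G=45 A=33 H=29 F=22 B=21 I=19
Assign: D→slot 1, J→slot 3, C skipped, E→slot 2, G skipped, A skipped, H skipped, F skipped, B skipped, I skipped.
Slots: [1:D] [2:E] [3:J]
3 of 10 scheduled.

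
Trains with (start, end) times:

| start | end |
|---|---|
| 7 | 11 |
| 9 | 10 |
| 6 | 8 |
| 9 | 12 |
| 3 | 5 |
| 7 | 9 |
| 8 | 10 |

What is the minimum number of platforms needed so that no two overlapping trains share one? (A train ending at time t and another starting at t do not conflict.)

starts: [3, 6, 7, 7, 8, 9, 9]
ends:   [5, 8, 9, 10, 10, 11, 12]
s3→1 e5→0 s6→1 s7→2 s7→3 e8→2 s8→3 e9→2 s9→3 s9→4  — peak 4.

4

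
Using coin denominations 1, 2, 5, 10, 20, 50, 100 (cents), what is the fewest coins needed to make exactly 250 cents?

Use the largest denomination that fits, subtract, and repeat.
250 = 2×100 + 1×50
Total coins = 2 + 1 = 3

3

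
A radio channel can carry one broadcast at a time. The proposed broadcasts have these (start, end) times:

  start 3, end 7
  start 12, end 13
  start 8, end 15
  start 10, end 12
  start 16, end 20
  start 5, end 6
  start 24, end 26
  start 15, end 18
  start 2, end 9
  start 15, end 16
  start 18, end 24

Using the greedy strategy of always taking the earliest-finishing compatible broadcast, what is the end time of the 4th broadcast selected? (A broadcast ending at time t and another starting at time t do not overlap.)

Sorted by end: (5,6)  (3,7)  (2,9)  (10,12)  (12,13)  (8,15)  (15,16)  (15,18)  (16,20)  (18,24)  (24,26)
take (5,6); take (10,12); take (12,13); skip (8,15); take (15,16); take (16,20); skip (18,24); take (24,26).
Selected: (5,6) (10,12) (12,13) (15,16) (16,20) (24,26)

16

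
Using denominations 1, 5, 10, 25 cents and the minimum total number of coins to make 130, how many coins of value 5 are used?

1

130 − 5×25→5 − 1×5→0
Count of 5: 1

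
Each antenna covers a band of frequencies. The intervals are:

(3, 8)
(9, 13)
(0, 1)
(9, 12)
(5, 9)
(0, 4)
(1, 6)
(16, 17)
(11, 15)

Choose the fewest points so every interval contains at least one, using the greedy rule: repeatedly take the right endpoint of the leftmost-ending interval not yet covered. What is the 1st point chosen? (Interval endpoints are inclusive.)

Sort by right endpoint; whenever an interval is uncovered, place a point at its right end.
By right end: [0,1]  [0,4]  [1,6]  [3,8]  [5,9]  [9,12]  [9,13]  [11,15]  [16,17]
[0,1] uncovered → point at 1; [3,8] uncovered → point at 8; [9,12] uncovered → point at 12; [16,17] uncovered → point at 17.
Points: 1, 8, 12, 17 (4 total).

1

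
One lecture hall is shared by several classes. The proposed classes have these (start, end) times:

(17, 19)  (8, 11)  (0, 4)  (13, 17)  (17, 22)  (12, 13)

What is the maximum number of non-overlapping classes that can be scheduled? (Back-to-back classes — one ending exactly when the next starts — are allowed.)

5

Sorted by end: (0,4)  (8,11)  (12,13)  (13,17)  (17,19)  (17,22)
take (0,4); take (8,11); take (12,13); take (13,17); take (17,19).
Selected 5 classes.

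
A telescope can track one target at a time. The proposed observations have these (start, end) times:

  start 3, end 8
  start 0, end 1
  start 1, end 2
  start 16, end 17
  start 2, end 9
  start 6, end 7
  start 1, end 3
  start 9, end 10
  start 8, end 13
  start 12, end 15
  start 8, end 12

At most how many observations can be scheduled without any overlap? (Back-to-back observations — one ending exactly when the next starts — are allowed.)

Greedy by earliest finish: after sorting by end time, pick each interval compatible with the last pick.
By end time: (0,1), (1,2), (1,3), (6,7), (3,8), (2,9), (9,10), (8,12), (8,13), (12,15), (16,17).
Pick (0,1); next start ≥ 1 → (1,2); next start ≥ 2 → (6,7); next start ≥ 7 → (9,10); next start ≥ 10 → (12,15); next start ≥ 15 → (16,17).
Selected 6 observations.

6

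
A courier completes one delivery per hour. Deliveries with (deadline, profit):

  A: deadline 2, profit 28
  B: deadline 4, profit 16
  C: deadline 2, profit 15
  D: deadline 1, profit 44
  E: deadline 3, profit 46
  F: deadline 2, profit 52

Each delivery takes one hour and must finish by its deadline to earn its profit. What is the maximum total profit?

Take jobs in profit order; each goes to the latest open slot no later than its deadline.
By profit: F(d2,52), E(d3,46), D(d1,44), A(d2,28), B(d4,16), C(d2,15)
F→slot 2; E→slot 3; D→slot 1; A skipped; B→slot 4; C skipped.
Profit = 44 + 52 + 46 + 16 = 158

158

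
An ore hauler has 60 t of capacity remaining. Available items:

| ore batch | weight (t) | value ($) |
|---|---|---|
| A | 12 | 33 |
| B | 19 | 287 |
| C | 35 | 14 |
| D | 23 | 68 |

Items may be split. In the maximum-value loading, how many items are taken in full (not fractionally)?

3

Order: B (287/19=15.11) > D (68/23=2.96) > A (33/12=2.75) > C (14/35=0.40)
Fill: take B (19 @ 287) → take D (23 @ 68) → take A (12 @ 33) → take 6/35 of C → 2.40; 60/60 used.
3 item(s) taken whole; one partial (take 6/35 of C).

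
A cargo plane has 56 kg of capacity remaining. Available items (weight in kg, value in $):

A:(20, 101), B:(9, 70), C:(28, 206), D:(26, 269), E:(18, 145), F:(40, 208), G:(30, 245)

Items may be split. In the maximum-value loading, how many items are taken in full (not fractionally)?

Order: D (269/26=10.35) > G (245/30=8.17) > E (145/18=8.06) > B (70/9=7.78) > C (206/28=7.36) > F (208/40=5.20) > A (101/20=5.05)
Fill: take D (26 @ 269) → take G (30 @ 245); 56/56 used.
2 item(s) taken whole.

2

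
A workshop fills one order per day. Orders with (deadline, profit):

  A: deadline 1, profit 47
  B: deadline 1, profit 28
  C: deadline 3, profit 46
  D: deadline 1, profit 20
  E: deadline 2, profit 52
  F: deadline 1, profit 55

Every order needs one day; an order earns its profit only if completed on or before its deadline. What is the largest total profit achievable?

Sort by profit descending; place each in the latest free slot ≤ its deadline.
Profit order: F=55 E=52 A=47 C=46 B=28 D=20
Assign: F→slot 1, E→slot 2, A skipped, C→slot 3, B skipped, D skipped.
Slots: [1:F] [2:E] [3:C]
Profit = 55 + 52 + 46 = 153

153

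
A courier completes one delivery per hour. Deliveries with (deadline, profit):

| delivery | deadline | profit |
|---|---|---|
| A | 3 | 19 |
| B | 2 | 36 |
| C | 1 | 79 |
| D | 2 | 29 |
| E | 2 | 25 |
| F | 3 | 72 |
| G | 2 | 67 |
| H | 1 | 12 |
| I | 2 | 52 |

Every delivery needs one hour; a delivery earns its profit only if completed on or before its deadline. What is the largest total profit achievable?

218

By profit: C(d1,79), F(d3,72), G(d2,67), I(d2,52), B(d2,36), D(d2,29), E(d2,25), A(d3,19), H(d1,12)
C→slot 1; F→slot 3; G→slot 2; I skipped; B skipped; D skipped; E skipped; A skipped; H skipped.
Profit = 79 + 67 + 72 = 218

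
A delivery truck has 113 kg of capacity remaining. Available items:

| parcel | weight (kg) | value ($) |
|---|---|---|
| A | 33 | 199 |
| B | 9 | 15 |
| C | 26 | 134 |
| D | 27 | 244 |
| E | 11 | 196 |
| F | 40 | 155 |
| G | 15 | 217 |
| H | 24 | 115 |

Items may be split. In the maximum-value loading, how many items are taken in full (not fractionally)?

Sort by value per unit weight and fill in that order.
Order: E (196/11=17.82) > G (217/15=14.47) > D (244/27=9.04) > A (199/33=6.03) > C (134/26=5.15) > H (115/24=4.79) > F (155/40=3.88) > B (15/9=1.67)
Fill: take E (11 @ 196) → take G (15 @ 217) → take D (27 @ 244) → take A (33 @ 199) → take C (26 @ 134) → take 1/24 of H → 4.79; 113/113 used.
5 item(s) taken whole; one partial (take 1/24 of H).

5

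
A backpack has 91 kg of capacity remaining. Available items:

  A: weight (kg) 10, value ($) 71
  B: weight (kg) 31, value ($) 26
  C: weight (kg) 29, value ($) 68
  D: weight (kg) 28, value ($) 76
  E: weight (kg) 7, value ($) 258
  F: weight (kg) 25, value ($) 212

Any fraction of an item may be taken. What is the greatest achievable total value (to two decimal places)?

Ratios (sorted): E 36.86, F 8.48, A 7.10, D 2.71, C 2.34, B 0.84
take E (7 @ 258); take F (25 @ 212); take A (10 @ 71); take D (28 @ 76); take 21/29 of C → 49.24. Capacity used 91/91.
Total value = 666.24

666.24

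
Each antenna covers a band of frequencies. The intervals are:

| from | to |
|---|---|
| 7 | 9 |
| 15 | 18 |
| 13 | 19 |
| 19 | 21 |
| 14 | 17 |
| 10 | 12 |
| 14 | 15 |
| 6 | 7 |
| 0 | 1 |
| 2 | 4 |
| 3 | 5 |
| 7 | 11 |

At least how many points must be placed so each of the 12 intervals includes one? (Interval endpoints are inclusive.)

6

Process intervals by earliest right end; each time one isn't hit yet, stab at its right endpoint.
Sorted: [0,1] [2,4] [3,5] [6,7] [7,9] [7,11] [10,12] [14,15] [14,17] [15,18] [13,19] [19,21]
{[0,1]} hit by 1; {[2,4],[3,5]} hit by 4; {[6,7],[7,9],[7,11]} hit by 7; {[10,12]} hit by 12; {[14,15],[14,17],[15,18],[13,19]} hit by 15; {[19,21]} hit by 21.
Points: 1, 4, 7, 12, 15, 21 (6 total).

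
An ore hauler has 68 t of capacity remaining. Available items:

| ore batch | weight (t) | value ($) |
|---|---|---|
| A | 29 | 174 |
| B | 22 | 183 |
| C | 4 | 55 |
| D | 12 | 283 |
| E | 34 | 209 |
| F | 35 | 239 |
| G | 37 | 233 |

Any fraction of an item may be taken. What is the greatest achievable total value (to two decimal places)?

Greedy by value/weight ratio, highest first.
Order: D (283/12=23.58) > C (55/4=13.75) > B (183/22=8.32) > F (239/35=6.83) > G (233/37=6.30) > E (209/34=6.15) > A (174/29=6.00)
Fill: take D (12 @ 283) → take C (4 @ 55) → take B (22 @ 183) → take 30/35 of F → 204.86; 68/68 used.
Total value = 725.86

725.86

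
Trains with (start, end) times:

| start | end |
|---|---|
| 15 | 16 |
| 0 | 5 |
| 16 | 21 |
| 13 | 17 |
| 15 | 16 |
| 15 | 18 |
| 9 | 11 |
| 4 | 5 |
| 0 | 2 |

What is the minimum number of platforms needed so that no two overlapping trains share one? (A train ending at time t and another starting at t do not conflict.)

Count concurrent intervals with a sweep; the peak is the room count.
starts: [0, 0, 4, 9, 13, 15, 15, 15, 16]
ends:   [2, 5, 5, 11, 16, 16, 17, 18, 21]
s0→1 s0→2 e2→1 s4→2 e5→1 e5→0 s9→1 e11→0 s13→1 s15→2 s15→3 s15→4  — peak 4.

4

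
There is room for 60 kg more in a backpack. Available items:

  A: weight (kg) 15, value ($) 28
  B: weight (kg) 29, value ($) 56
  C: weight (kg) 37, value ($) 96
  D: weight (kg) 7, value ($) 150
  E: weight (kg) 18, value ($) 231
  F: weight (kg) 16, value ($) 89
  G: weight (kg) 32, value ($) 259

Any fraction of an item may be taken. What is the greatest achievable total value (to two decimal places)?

Sort by value per unit weight and fill in that order.
Order: D (150/7=21.43) > E (231/18=12.83) > G (259/32=8.09) > F (89/16=5.56) > C (96/37=2.59) > B (56/29=1.93) > A (28/15=1.87)
Fill: take D (7 @ 150) → take E (18 @ 231) → take G (32 @ 259) → take 3/16 of F → 16.69; 60/60 used.
Total value = 656.69

656.69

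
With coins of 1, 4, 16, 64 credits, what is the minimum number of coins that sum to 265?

Use the largest denomination that fits, subtract, and repeat.
265 = 4×64 + 2×4 + 1×1
Total coins = 4 + 2 + 1 = 7

7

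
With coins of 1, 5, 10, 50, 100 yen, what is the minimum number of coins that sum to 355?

Use the largest denomination that fits, subtract, and repeat.
355 − 3×100→55 − 1×50→5 − 1×5→0
Total coins = 3 + 1 + 1 = 5

5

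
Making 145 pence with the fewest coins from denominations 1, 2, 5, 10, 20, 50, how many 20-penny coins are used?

Use the largest denomination that fits, subtract, and repeat.
145 − 2×50→45 − 2×20→5 − 1×5→0
Count of 20: 2

2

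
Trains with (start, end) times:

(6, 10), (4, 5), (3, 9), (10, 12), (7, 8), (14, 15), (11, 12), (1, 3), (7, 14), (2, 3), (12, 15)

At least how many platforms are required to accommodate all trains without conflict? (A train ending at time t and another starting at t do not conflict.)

Events (time:±→running): 1:+→1 2:+→2 3:-→1 3:-→0 3:+→1 4:+→2 5:-→1 6:+→2 7:+→3 7:+→4 … peak 4.

4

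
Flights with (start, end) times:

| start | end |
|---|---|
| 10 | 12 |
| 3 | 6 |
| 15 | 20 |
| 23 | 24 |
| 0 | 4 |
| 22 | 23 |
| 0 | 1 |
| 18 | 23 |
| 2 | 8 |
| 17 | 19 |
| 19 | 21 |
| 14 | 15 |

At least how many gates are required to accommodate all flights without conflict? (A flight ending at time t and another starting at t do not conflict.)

3

starts: [0, 0, 2, 3, 10, 14, 15, 17, 18, 19, 22, 23]
ends:   [1, 4, 6, 8, 12, 15, 19, 20, 21, 23, 23, 24]
s0→1 s0→2 e1→1 s2→2 s3→3  — peak 3.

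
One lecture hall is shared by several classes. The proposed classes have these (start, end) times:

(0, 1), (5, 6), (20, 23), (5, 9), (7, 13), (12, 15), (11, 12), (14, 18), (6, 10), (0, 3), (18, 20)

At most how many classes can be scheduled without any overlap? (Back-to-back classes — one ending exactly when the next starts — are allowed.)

Sort by end time and greedily take each interval whose start is ≥ the last chosen end.
Sorted by end: (0,1)  (0,3)  (5,6)  (5,9)  (6,10)  (11,12)  (7,13)  (12,15)  (14,18)  (18,20)  (20,23)
take (0,1); take (5,6); skip (5,9); take (6,10); take (11,12); take (12,15); take (18,20); take (20,23).
Selected 7 classes.

7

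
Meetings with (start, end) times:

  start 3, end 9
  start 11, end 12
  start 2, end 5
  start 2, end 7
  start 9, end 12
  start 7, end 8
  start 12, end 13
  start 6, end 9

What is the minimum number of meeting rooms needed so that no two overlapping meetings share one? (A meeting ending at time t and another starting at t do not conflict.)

3

starts: [2, 2, 3, 6, 7, 9, 11, 12]
ends:   [5, 7, 8, 9, 9, 12, 12, 13]
s2→1 s2→2 s3→3  — peak 3.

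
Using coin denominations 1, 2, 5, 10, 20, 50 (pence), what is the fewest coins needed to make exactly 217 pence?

7

Greedy: take as many of the largest coin as possible, then repeat with the remainder.
217 − 4×50→17 − 1×10→7 − 1×5→2 − 1×2→0
Total coins = 4 + 1 + 1 + 1 = 7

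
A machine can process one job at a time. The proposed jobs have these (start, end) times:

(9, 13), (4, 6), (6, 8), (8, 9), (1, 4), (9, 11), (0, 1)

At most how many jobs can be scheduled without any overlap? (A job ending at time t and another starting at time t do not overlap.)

6

Sorted by end: (0,1)  (1,4)  (4,6)  (6,8)  (8,9)  (9,11)  (9,13)
take (0,1); take (1,4); take (4,6); take (6,8); take (8,9); take (9,11).
Selected 6 jobs.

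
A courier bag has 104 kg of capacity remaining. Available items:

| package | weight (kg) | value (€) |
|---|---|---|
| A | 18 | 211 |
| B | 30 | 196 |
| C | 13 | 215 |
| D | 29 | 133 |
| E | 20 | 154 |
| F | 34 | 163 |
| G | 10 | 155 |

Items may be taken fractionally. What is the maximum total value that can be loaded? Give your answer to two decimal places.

Sort by value per unit weight and fill in that order.
Ratios (sorted): C 16.54, G 15.50, A 11.72, E 7.70, B 6.53, F 4.79, D 4.59
take C (13 @ 215); take G (10 @ 155); take A (18 @ 211); take E (20 @ 154); take B (30 @ 196); take 13/34 of F → 62.32. Capacity used 104/104.
Total value = 993.32

993.32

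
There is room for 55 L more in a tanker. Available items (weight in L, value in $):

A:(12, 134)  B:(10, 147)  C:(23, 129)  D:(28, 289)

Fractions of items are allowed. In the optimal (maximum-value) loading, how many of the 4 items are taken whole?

3

Ratios (sorted): B 14.70, A 11.17, D 10.32, C 5.61
take B (10 @ 147); take A (12 @ 134); take D (28 @ 289); take 5/23 of C → 28.04. Capacity used 55/55.
3 item(s) taken whole; one partial (take 5/23 of C).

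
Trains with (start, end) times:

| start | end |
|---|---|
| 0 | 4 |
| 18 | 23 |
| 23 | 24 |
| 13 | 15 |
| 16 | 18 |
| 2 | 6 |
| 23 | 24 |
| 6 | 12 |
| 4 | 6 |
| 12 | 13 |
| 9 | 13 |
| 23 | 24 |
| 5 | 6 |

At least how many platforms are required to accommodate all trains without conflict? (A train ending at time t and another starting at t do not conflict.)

3

starts: [0, 2, 4, 5, 6, 9, 12, 13, 16, 18, 23, 23, 23]
ends:   [4, 6, 6, 6, 12, 13, 13, 15, 18, 23, 24, 24, 24]
s0→1 s2→2 e4→1 s4→2 s5→3  — peak 3.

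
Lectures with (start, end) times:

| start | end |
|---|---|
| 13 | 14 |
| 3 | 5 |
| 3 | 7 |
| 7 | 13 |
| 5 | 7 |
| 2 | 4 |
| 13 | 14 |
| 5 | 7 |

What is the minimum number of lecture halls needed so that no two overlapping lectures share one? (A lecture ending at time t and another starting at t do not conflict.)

3

The answer is the maximum number of intervals overlapping at any instant.
starts: [2, 3, 3, 5, 5, 7, 13, 13]
ends:   [4, 5, 7, 7, 7, 13, 14, 14]
s2→1 s3→2 s3→3  — peak 3.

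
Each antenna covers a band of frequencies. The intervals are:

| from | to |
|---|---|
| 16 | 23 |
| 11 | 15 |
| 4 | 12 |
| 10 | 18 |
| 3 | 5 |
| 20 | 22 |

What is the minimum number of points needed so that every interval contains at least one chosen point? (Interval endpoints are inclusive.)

3

Process intervals by earliest right end; each time one isn't hit yet, stab at its right endpoint.
Sorted: [3,5] [4,12] [11,15] [10,18] [20,22] [16,23]
{[3,5],[4,12]} hit by 5; {[11,15],[10,18]} hit by 15; {[20,22],[16,23]} hit by 22.
Points: 5, 15, 22 (3 total).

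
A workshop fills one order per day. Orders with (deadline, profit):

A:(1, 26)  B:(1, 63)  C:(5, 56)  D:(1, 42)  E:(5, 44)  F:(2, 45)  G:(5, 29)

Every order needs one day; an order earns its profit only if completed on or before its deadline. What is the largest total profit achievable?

237

Take jobs in profit order; each goes to the latest open slot no later than its deadline.
By profit: B(d1,63), C(d5,56), F(d2,45), E(d5,44), D(d1,42), G(d5,29), A(d1,26)
B→slot 1; C→slot 5; F→slot 2; E→slot 4; D skipped; G→slot 3; A skipped.
Profit = 63 + 45 + 29 + 44 + 56 = 237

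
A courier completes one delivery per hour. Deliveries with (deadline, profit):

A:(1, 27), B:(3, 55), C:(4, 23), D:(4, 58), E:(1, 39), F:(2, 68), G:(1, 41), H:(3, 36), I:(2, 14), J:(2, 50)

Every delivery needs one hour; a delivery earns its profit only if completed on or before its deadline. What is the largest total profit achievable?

231

Take jobs in profit order; each goes to the latest open slot no later than its deadline.
Profit order: F=68 D=58 B=55 J=50 G=41 E=39 H=36 A=27 C=23 I=14
Assign: F→slot 2, D→slot 4, B→slot 3, J→slot 1, G skipped, E skipped, H skipped, A skipped, C skipped, I skipped.
Slots: [1:J] [2:F] [3:B] [4:D]
Profit = 50 + 68 + 55 + 58 = 231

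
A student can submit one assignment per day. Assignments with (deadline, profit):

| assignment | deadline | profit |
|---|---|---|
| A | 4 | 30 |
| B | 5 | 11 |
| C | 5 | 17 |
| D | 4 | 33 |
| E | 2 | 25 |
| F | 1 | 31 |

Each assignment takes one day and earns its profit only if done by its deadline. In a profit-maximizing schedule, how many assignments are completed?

5

Sort by profit descending; place each in the latest free slot ≤ its deadline.
Profit order: D=33 F=31 A=30 E=25 C=17 B=11
Assign: D→slot 4, F→slot 1, A→slot 3, E→slot 2, C→slot 5, B skipped.
Slots: [1:F] [2:E] [3:A] [4:D] [5:C]
5 of 6 scheduled.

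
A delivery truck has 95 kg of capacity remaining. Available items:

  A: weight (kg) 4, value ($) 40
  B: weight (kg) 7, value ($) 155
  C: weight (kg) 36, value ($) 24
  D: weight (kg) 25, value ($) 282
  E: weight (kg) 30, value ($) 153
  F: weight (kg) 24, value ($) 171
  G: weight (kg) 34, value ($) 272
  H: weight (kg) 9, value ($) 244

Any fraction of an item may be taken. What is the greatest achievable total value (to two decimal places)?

1107.00

Order: H (244/9=27.11) > B (155/7=22.14) > D (282/25=11.28) > A (40/4=10.00) > G (272/34=8.00) > F (171/24=7.12) > E (153/30=5.10) > C (24/36=0.67)
Fill: take H (9 @ 244) → take B (7 @ 155) → take D (25 @ 282) → take A (4 @ 40) → take G (34 @ 272) → take 16/24 of F → 114.00; 95/95 used.
Total value = 1107.00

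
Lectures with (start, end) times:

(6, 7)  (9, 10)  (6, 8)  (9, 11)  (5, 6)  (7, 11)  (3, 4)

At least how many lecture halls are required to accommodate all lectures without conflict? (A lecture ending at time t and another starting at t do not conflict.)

3

Count concurrent intervals with a sweep; the peak is the room count.
starts: [3, 5, 6, 6, 7, 9, 9]
ends:   [4, 6, 7, 8, 10, 11, 11]
s3→1 e4→0 s5→1 e6→0 s6→1 s6→2 e7→1 s7→2 e8→1 s9→2 s9→3  — peak 3.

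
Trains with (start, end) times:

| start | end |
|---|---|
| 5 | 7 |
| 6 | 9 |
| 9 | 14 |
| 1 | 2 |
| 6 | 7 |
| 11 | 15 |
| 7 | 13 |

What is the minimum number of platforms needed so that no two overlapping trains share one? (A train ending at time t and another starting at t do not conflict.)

The answer is the maximum number of intervals overlapping at any instant.
Events (time:±→running): 1:+→1 2:-→0 5:+→1 6:+→2 6:+→3 … peak 3.

3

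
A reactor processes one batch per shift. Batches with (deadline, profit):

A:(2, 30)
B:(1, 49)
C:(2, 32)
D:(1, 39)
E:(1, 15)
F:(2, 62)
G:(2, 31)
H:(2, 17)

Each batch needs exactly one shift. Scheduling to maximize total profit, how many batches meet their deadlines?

Sort by profit descending; place each in the latest free slot ≤ its deadline.
By profit: F(d2,62), B(d1,49), D(d1,39), C(d2,32), G(d2,31), A(d2,30), H(d2,17), E(d1,15)
F→slot 2; B→slot 1; D skipped; C skipped; G skipped; A skipped; H skipped; E skipped.
2 of 8 scheduled.

2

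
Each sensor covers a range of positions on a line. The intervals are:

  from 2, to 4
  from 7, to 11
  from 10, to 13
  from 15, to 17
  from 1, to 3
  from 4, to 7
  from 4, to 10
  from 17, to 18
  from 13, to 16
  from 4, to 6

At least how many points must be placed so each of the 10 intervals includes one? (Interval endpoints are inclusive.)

5

Process intervals by earliest right end; each time one isn't hit yet, stab at its right endpoint.
By right end: [1,3]  [2,4]  [4,6]  [4,7]  [4,10]  [7,11]  [10,13]  [13,16]  [15,17]  [17,18]
[1,3] uncovered → point at 3; [4,6] uncovered → point at 6; [7,11] uncovered → point at 11; [13,16] uncovered → point at 16; [17,18] uncovered → point at 18.
Points: 3, 6, 11, 16, 18 (5 total).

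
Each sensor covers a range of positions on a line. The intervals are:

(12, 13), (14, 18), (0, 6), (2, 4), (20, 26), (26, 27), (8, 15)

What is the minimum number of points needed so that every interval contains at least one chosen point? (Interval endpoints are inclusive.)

Sorted: [2,4] [0,6] [12,13] [8,15] [14,18] [20,26] [26,27]
{[2,4],[0,6]} hit by 4; {[12,13],[8,15]} hit by 13; {[14,18]} hit by 18; {[20,26],[26,27]} hit by 26.
Points: 4, 13, 18, 26 (4 total).

4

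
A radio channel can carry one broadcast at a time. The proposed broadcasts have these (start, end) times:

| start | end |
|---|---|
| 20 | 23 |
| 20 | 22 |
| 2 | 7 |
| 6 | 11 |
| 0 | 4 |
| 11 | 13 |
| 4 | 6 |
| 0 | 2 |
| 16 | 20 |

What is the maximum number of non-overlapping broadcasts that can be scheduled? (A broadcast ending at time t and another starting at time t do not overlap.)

6

Sort by end time and greedily take each interval whose start is ≥ the last chosen end.
Sorted by end: (0,2)  (0,4)  (4,6)  (2,7)  (6,11)  (11,13)  (16,20)  (20,22)  (20,23)
take (0,2); skip (0,4); take (4,6); take (6,11); take (11,13); take (16,20); take (20,22); skip (20,23).
Selected 6 broadcasts.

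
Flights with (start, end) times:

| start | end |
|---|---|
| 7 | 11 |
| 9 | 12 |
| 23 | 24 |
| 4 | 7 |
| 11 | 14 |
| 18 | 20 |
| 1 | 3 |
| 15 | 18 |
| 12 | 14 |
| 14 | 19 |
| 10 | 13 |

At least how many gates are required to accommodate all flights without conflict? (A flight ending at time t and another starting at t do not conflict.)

starts: [1, 4, 7, 9, 10, 11, 12, 14, 15, 18, 23]
ends:   [3, 7, 11, 12, 13, 14, 14, 18, 19, 20, 24]
s1→1 e3→0 s4→1 e7→0 s7→1 s9→2 s10→3  — peak 3.

3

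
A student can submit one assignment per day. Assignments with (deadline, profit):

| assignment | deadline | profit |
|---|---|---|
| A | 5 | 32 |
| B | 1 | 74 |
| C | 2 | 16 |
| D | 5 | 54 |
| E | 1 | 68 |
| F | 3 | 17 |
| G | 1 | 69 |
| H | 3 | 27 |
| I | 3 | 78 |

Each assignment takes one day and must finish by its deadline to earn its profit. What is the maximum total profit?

265

By profit: I(d3,78), B(d1,74), G(d1,69), E(d1,68), D(d5,54), A(d5,32), H(d3,27), F(d3,17), C(d2,16)
I→slot 3; B→slot 1; G skipped; E skipped; D→slot 5; A→slot 4; H→slot 2; F skipped; C skipped.
Profit = 74 + 27 + 78 + 32 + 54 = 265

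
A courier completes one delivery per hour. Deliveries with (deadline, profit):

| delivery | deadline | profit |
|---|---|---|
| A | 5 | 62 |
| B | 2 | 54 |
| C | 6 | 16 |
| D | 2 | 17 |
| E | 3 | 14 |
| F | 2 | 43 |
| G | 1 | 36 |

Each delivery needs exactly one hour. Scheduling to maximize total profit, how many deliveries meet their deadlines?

Take jobs in profit order; each goes to the latest open slot no later than its deadline.
By profit: A(d5,62), B(d2,54), F(d2,43), G(d1,36), D(d2,17), C(d6,16), E(d3,14)
A→slot 5; B→slot 2; F→slot 1; G skipped; D skipped; C→slot 6; E→slot 3.
5 of 7 scheduled.

5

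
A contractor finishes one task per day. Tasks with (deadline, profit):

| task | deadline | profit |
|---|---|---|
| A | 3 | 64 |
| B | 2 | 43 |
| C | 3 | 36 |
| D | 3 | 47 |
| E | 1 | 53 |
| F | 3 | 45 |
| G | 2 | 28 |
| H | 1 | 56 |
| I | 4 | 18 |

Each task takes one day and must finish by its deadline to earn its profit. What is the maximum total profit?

Profit order: A=64 H=56 E=53 D=47 F=45 B=43 C=36 G=28 I=18
Assign: A→slot 3, H→slot 1, E skipped, D→slot 2, F skipped, B skipped, C skipped, G skipped, I→slot 4.
Slots: [1:H] [2:D] [3:A] [4:I]
Profit = 56 + 47 + 64 + 18 = 185

185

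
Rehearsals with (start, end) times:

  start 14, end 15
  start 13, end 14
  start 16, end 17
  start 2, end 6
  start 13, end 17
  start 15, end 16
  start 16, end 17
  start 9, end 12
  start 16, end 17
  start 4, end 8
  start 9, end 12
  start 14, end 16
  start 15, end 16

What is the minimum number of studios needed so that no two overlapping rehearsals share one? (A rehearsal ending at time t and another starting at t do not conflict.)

4

Events (time:±→running): 2:+→1 4:+→2 6:-→1 8:-→0 9:+→1 9:+→2 12:-→1 12:-→0 13:+→1 13:+→2 14:-→1 14:+→2 14:+→3 15:-→2 15:+→3 15:+→4 … peak 4.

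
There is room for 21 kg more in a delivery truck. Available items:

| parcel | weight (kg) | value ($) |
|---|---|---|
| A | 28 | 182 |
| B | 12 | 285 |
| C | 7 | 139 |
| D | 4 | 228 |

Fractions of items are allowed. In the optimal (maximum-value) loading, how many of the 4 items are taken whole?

2

Sort by value per unit weight and fill in that order.
Order: D (228/4=57.00) > B (285/12=23.75) > C (139/7=19.86) > A (182/28=6.50)
Fill: take D (4 @ 228) → take B (12 @ 285) → take 5/7 of C → 99.29; 21/21 used.
2 item(s) taken whole; one partial (take 5/7 of C).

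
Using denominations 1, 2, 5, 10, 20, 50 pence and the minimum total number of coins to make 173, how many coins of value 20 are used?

1

Use the largest denomination that fits, subtract, and repeat.
173 = 3×50 + 1×20 + 1×2 + 1×1
Count of 20: 1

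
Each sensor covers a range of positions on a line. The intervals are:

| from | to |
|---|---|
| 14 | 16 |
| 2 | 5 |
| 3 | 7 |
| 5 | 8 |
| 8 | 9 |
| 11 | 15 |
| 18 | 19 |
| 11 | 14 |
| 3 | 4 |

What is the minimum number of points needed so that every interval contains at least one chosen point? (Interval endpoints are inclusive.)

Sorted: [3,4] [2,5] [3,7] [5,8] [8,9] [11,14] [11,15] [14,16] [18,19]
{[3,4],[2,5],[3,7]} hit by 4; {[5,8],[8,9]} hit by 8; {[11,14],[11,15],[14,16]} hit by 14; {[18,19]} hit by 19.
Points: 4, 8, 14, 19 (4 total).

4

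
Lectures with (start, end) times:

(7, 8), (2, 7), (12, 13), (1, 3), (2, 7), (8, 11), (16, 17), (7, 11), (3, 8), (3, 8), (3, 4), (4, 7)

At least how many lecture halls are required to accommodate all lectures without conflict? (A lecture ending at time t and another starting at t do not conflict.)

The answer is the maximum number of intervals overlapping at any instant.
Events (time:±→running): 1:+→1 2:+→2 2:+→3 3:-→2 3:+→3 3:+→4 3:+→5 … peak 5.

5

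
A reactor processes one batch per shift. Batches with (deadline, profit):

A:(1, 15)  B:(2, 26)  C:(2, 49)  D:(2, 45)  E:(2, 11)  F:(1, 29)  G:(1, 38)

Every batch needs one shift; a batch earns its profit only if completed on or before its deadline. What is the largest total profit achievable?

Sort by profit descending; place each in the latest free slot ≤ its deadline.
Profit order: C=49 D=45 G=38 F=29 B=26 A=15 E=11
Assign: C→slot 2, D→slot 1, G skipped, F skipped, B skipped, A skipped, E skipped.
Slots: [1:D] [2:C]
Profit = 45 + 49 = 94

94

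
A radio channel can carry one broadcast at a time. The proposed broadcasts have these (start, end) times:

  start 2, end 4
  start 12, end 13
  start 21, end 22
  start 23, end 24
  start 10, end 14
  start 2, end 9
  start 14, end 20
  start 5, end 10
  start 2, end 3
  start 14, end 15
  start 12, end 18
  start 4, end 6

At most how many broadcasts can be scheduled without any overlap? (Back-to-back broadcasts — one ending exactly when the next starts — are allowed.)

6

By end time: (2,3), (2,4), (4,6), (2,9), (5,10), (12,13), (10,14), (14,15), (12,18), (14,20), (21,22), (23,24).
Pick (2,3); next start ≥ 3 → (4,6); next start ≥ 6 → (12,13); next start ≥ 13 → (14,15); next start ≥ 15 → (21,22); next start ≥ 22 → (23,24).
Selected 6 broadcasts.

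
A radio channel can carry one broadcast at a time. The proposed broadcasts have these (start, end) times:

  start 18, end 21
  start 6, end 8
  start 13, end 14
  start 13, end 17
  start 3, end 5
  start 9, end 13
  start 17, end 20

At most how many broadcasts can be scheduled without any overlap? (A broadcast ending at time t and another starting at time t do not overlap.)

Order by finish time; keep every interval that doesn't clash with the previous kept one.
By end time: (3,5), (6,8), (9,13), (13,14), (13,17), (17,20), (18,21).
Pick (3,5); next start ≥ 5 → (6,8); next start ≥ 8 → (9,13); next start ≥ 13 → (13,14); next start ≥ 14 → (17,20).
Selected 5 broadcasts.

5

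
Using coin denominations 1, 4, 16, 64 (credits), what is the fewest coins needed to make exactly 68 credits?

2

68 = 1×64 + 1×4
Total coins = 1 + 1 = 2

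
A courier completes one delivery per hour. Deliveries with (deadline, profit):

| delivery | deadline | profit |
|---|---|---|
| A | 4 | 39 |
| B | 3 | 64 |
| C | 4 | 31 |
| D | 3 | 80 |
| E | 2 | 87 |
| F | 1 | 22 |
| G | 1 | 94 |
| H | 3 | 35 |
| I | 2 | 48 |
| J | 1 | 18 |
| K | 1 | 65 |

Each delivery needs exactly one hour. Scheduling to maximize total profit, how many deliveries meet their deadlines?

4

Sort by profit descending; place each in the latest free slot ≤ its deadline.
By profit: G(d1,94), E(d2,87), D(d3,80), K(d1,65), B(d3,64), I(d2,48), A(d4,39), H(d3,35), C(d4,31), F(d1,22), J(d1,18)
G→slot 1; E→slot 2; D→slot 3; K skipped; B skipped; I skipped; A→slot 4; H skipped; C skipped; F skipped; J skipped.
4 of 11 scheduled.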